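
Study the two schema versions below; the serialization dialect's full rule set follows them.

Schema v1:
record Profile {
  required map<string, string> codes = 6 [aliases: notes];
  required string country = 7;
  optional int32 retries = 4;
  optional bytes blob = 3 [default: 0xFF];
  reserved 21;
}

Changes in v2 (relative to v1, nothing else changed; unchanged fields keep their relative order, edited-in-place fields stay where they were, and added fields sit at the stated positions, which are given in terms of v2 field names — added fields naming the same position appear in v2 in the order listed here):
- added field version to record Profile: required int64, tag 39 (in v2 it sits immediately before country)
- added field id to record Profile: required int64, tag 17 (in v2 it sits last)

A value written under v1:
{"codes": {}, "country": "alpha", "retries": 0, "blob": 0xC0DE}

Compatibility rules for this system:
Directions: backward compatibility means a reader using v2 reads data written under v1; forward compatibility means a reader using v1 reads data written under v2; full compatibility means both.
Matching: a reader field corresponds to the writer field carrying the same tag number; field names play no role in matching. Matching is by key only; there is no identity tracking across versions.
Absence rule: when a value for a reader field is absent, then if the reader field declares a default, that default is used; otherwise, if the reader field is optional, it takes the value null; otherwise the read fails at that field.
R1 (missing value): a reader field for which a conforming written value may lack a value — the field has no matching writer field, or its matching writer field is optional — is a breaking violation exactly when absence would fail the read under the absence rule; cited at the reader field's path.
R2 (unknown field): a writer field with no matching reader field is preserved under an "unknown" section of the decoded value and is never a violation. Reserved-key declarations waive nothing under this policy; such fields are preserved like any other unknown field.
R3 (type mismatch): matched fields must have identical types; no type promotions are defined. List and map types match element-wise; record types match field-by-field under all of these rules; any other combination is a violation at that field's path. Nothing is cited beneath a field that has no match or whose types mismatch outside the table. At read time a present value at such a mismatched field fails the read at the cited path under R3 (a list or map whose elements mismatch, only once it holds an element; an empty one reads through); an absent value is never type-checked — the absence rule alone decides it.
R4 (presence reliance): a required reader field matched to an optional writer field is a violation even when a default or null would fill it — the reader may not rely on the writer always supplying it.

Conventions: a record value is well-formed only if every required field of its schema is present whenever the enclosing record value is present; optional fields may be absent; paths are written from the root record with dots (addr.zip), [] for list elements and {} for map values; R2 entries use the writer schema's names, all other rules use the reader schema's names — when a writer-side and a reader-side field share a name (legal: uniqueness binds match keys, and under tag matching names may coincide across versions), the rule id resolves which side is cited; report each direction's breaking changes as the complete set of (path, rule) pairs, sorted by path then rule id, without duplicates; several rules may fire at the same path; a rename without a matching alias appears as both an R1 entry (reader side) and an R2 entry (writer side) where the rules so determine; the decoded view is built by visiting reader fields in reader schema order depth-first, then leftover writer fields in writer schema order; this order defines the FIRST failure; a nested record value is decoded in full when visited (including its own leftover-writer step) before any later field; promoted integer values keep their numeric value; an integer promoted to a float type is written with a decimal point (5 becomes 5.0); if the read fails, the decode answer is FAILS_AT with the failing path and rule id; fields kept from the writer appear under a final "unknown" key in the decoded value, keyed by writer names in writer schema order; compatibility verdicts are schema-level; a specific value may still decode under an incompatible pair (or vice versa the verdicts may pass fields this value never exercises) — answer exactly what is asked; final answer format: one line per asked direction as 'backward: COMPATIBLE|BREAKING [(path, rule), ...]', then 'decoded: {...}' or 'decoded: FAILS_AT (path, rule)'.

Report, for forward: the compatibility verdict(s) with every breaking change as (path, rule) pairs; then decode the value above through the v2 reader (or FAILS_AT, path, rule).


forward: COMPATIBLE []; decoded: FAILS_AT (version, R1)

arrows below run writer -> reader for Profile
forward pass over Profile, reader schema v1, writer schema v2:
  writer required, map<string, string> -> map<string, string>: reader codes maps from writer codes
  writer required, string -> string: reader country maps from writer country
  writer optional, int32 -> int32: reader retries maps from writer retries
  writer optional, bytes -> bytes: reader blob maps from writer blob
  version (writer side), unknown to reader
  id (writer side), unknown to reader
  => forward verdict for Profile: COMPATIBLE, no violations
decode (reader v2):
  codes := {}
  read fails at version under R1 (no fill)
  => FAILS_AT (version, R1)
the rest of the Profile diff is inert for this question:
  added field id to record Profile: required int64, tag 17 (in v2 it sits last) -> fires only in the backward direction of Profile, which is not asked here


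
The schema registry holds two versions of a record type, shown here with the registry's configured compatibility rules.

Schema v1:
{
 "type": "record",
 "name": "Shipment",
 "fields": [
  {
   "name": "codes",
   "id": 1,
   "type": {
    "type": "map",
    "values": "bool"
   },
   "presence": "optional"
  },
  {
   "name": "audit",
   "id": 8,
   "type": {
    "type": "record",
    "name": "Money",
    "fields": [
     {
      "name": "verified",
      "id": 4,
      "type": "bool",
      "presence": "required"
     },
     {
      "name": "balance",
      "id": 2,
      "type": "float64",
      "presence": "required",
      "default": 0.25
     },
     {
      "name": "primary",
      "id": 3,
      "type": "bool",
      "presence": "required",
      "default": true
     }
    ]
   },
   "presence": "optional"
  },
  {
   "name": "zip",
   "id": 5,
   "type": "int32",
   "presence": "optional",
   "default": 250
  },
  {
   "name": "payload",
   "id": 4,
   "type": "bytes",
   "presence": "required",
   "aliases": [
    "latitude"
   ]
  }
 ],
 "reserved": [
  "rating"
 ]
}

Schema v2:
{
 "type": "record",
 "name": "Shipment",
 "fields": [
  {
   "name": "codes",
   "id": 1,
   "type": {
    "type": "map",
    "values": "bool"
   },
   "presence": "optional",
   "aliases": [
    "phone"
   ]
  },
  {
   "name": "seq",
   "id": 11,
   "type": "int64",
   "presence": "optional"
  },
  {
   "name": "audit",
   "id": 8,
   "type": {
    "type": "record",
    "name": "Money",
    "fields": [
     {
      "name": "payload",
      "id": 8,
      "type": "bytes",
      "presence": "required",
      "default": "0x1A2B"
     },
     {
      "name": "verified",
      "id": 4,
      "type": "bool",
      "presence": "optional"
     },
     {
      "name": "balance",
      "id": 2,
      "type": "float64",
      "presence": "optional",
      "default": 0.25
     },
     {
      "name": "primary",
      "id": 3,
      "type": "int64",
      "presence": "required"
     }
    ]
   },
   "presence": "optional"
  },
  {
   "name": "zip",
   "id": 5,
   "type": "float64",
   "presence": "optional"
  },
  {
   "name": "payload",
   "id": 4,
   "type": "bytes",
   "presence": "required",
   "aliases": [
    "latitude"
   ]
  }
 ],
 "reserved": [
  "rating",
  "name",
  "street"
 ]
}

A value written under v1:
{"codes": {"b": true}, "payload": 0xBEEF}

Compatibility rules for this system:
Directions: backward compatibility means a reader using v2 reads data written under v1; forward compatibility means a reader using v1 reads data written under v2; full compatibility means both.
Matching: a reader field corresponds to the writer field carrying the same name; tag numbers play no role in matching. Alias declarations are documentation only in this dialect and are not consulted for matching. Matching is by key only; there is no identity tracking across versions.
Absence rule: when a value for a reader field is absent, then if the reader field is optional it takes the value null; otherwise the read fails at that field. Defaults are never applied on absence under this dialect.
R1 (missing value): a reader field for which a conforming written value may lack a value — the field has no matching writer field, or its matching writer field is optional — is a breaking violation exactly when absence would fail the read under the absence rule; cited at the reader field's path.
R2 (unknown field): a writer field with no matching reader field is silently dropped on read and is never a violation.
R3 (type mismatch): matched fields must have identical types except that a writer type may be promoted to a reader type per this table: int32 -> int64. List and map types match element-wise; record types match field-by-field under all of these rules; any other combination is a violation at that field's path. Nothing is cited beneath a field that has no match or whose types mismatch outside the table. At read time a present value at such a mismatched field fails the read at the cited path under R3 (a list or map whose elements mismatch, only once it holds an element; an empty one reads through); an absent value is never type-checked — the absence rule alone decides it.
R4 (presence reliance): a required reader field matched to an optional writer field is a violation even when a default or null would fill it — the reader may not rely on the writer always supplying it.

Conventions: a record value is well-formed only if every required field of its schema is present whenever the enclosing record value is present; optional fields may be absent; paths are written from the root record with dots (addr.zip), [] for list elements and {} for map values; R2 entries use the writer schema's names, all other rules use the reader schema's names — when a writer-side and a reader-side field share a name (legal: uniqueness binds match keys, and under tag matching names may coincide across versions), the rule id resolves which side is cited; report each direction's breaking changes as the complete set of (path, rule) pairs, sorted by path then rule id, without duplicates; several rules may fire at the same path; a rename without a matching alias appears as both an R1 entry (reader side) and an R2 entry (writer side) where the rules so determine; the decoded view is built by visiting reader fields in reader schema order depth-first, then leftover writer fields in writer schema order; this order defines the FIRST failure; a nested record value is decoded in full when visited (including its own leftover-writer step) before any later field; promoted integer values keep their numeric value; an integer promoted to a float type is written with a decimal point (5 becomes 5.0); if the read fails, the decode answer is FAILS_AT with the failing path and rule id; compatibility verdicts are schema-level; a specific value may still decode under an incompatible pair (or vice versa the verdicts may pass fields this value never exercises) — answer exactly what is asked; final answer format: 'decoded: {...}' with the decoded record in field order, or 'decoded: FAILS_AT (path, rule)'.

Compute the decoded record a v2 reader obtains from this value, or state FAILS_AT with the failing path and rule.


in Shipment below, arrows point writer -> reader
decode (reader v2):
  codes := {"b": true}
  seq := null (not supplied -> null)
  audit := null (not supplied -> null)
  zip := null (not supplied -> null)
  payload := 0xBEEF
  => decoded: {"codes": {"b": true}, "seq": null, "audit": null, "zip": null, "payload": 0xBEEF}
checking off the Shipment differences that do not matter here:
  added field payload to record Money: required bytes, tag 8, default 0x1A2B (in v2 it sits immediately before verified) -> changes Shipment's schema-level verdicts only — the decode of this value is the same
  field verified in record Money: required changed to optional -> changes Shipment's schema-level verdicts only — the decode of this value is the same
  field primary in record Money: type bool changed to int64 (its default is dropped) -> changes Shipment's schema-level verdicts only — the decode of this value is the same
  field balance in record Money: required changed to optional -> changes Shipment's schema-level verdicts only — the decode of this value is the same
  field zip in record Shipment: type int32 changed to float64 (its default is dropped) -> changes Shipment's schema-level verdicts only — the decode of this value is the same

decoded: {"codes": {"b": true}, "seq": null, "audit": null, "zip": null, "payload": 0xBEEF}


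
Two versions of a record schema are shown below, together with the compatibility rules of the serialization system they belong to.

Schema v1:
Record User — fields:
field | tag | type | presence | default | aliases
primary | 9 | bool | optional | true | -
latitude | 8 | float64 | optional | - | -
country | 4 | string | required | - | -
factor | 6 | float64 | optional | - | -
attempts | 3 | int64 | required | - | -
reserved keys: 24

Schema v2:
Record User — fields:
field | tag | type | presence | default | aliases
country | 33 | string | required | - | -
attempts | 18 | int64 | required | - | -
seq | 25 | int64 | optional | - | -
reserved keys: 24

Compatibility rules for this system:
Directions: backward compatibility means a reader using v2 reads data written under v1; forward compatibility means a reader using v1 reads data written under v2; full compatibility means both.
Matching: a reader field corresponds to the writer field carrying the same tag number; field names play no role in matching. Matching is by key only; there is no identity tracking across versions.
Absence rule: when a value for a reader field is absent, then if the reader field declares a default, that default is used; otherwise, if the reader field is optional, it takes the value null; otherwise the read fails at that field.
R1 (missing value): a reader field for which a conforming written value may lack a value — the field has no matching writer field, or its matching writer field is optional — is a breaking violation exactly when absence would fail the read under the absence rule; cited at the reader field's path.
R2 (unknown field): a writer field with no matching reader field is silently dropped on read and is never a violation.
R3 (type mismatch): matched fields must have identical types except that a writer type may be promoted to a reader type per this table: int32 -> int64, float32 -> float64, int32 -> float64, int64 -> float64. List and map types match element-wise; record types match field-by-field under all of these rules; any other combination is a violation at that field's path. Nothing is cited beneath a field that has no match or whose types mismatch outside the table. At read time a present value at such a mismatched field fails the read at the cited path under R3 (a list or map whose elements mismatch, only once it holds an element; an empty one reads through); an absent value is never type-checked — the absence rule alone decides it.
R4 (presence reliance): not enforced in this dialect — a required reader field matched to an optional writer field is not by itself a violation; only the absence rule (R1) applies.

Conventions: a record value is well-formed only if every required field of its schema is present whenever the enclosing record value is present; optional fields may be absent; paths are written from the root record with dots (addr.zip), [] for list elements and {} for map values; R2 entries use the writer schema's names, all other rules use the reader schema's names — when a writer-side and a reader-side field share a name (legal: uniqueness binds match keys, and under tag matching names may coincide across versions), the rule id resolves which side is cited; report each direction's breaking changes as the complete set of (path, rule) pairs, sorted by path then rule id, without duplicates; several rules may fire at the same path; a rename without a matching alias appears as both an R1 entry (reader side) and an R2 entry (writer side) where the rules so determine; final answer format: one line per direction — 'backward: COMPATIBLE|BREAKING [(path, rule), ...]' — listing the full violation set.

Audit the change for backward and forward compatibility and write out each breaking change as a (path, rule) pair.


backward: BREAKING [(attempts, R1), (country, R1)]; forward: BREAKING [(attempts, R1), (country, R1)]

in User below, arrows point writer -> reader
backward for User (reader v2, writer v1):
  country: no writer match
  attempts: no writer match
  seq: no writer match
  leftover writer field: primary
  leftover writer field: latitude
  leftover writer field: country
  leftover writer field: factor
  leftover writer field: attempts
  violation R1 at attempts
  violation R1 at country
  backward on User therefore BREAKING (2)
forward for User (reader v1, writer v2):
  primary: no writer match
  latitude: no writer match
  country: no writer match
  factor: no writer match
  attempts: no writer match
  leftover writer field: country
  leftover writer field: attempts
  leftover writer field: seq
  violation R1 at attempts
  violation R1 at country
  forward on User therefore BREAKING (2)


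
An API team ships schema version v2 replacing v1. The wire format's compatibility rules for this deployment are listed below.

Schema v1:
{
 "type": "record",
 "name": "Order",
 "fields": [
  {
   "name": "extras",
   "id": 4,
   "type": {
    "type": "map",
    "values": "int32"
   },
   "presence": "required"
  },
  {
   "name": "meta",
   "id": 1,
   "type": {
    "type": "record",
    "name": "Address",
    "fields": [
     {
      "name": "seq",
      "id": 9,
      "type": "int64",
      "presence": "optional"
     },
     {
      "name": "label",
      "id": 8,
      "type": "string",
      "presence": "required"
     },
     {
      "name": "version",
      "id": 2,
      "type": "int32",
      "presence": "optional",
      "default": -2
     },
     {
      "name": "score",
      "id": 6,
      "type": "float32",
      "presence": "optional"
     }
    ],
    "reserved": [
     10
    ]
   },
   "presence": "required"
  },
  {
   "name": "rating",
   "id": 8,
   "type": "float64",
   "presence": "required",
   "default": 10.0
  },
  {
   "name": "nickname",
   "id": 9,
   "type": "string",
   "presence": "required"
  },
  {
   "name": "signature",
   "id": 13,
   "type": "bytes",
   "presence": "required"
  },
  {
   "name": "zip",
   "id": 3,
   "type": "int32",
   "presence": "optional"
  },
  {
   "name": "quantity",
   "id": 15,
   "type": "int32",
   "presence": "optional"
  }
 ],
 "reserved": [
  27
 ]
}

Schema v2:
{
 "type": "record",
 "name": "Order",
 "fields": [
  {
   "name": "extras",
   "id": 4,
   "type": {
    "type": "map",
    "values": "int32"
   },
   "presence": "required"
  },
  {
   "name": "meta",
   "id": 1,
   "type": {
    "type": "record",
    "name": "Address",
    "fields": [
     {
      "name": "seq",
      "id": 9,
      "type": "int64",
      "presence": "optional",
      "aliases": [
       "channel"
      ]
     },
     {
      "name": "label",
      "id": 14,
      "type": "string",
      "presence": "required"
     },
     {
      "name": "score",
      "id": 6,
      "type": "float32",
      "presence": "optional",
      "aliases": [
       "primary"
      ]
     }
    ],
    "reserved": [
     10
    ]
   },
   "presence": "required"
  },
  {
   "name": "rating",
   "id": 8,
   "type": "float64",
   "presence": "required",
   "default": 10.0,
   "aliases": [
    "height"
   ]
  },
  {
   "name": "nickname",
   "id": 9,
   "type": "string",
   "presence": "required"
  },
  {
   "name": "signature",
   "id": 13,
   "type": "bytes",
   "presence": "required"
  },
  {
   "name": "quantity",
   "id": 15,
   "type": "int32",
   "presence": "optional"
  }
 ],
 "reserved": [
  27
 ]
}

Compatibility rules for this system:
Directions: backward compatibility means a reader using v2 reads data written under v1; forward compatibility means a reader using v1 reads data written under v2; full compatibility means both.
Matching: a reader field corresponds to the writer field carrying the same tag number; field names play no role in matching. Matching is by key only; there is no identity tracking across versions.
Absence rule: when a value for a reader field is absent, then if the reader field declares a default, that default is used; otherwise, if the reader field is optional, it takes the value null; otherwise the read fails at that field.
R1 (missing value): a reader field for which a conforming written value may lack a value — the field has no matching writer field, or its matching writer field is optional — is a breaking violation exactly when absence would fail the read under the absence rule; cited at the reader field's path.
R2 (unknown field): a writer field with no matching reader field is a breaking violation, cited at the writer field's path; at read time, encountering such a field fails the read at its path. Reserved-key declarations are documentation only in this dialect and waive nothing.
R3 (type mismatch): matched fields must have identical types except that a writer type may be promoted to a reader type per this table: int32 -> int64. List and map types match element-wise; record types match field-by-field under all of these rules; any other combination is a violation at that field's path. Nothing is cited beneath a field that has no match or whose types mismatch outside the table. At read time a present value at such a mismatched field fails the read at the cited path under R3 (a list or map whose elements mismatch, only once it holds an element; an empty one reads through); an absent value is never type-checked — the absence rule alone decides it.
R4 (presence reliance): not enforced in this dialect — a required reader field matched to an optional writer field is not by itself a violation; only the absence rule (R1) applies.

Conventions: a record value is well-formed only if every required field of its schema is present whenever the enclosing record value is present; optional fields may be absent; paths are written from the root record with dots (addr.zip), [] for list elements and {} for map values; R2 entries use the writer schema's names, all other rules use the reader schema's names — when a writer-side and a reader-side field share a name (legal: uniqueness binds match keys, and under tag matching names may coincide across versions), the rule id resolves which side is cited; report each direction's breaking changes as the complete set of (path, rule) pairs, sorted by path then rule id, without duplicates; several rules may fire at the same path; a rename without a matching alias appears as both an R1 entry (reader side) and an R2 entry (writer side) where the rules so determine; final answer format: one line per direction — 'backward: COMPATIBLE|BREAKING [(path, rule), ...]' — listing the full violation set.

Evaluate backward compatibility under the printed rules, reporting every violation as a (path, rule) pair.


each type pair in Order: writer, then reader
backward analysis of Order with v2 as reader and v1 as writer:
  map<string, int32> -> map<string, int32>, writer required: extras aligns to extras
  Address -> Address, writer required: meta aligns to meta
  float64 -> float64, writer required: rating aligns to rating
  string -> string, writer required: nickname aligns to nickname
  bytes -> bytes, writer required: signature aligns to signature
  int32 -> int32, writer optional: quantity aligns to quantity
  zip (writer side), unknown to reader
  int64 -> int64, writer optional: meta.seq aligns to meta.seq
  no writer field matches reader meta.label
  float32 -> float32, writer optional: meta.score aligns to meta.score
  meta.label (writer side), unknown to reader
  meta.version (writer side), unknown to reader
  R1 fires at meta.label
  R2 fires at meta.label
  R2 fires at meta.version
  R2 fires at zip
  backward on Order therefore BREAKING (4)

backward: BREAKING [(meta.label, R1), (meta.label, R2), (meta.version, R2), (zip, R2)]


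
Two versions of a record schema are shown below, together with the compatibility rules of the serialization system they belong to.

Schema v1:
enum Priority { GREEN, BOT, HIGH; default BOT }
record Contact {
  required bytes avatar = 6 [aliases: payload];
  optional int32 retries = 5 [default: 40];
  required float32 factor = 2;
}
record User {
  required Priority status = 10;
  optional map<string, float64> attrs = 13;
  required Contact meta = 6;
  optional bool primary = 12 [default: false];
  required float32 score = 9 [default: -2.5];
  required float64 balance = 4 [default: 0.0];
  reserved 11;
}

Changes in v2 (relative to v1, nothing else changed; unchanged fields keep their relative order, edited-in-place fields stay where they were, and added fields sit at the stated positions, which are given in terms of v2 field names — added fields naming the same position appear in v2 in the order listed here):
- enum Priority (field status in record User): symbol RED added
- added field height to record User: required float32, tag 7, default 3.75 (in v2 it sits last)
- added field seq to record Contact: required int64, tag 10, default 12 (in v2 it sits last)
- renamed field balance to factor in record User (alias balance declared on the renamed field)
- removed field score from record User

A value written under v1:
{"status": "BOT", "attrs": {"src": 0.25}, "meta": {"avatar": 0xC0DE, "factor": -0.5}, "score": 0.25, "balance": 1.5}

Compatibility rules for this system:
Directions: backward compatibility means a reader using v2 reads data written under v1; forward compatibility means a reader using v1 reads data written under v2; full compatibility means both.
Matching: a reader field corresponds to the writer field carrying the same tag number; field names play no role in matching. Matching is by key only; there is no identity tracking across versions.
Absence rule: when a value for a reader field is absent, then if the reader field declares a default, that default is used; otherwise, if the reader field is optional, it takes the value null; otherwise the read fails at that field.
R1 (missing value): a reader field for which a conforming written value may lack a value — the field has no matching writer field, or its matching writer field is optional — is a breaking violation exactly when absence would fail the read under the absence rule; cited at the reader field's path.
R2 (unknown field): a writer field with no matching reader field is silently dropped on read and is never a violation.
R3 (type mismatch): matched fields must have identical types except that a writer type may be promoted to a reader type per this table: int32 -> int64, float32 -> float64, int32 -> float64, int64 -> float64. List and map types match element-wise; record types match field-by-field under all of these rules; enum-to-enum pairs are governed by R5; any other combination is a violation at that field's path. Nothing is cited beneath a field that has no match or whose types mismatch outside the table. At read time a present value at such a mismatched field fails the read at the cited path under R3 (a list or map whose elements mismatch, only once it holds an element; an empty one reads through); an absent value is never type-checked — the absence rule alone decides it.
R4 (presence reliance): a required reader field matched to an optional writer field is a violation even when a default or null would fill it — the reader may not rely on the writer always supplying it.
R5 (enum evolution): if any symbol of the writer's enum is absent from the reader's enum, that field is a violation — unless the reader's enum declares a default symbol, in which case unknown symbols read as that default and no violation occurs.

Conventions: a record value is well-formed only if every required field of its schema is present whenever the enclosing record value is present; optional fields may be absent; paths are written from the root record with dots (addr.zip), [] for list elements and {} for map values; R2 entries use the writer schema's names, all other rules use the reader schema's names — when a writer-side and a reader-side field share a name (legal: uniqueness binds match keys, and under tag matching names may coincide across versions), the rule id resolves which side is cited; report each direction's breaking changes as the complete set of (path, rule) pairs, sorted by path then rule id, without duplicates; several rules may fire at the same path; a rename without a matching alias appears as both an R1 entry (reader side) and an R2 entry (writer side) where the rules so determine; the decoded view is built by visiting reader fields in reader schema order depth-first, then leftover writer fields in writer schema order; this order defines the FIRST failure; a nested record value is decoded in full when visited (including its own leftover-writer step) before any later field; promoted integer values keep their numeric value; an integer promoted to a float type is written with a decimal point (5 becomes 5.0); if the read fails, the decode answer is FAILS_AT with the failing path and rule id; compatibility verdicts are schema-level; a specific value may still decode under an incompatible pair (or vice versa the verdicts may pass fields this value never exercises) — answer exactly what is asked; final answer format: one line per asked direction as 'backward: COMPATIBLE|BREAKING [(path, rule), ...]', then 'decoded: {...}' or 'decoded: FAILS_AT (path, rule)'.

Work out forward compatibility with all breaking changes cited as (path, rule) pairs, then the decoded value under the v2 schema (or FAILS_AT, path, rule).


forward: COMPATIBLE []; decoded: {"status": "BOT", "attrs": {"src": 0.25}, "meta": {"avatar": 0xC0DE, "retries": 40, "factor": -0.5, "seq": 12}, "primary": false, "factor": 1.5, "height": 3.75}

the writer's type comes first in each User pair
checking forward for User: reader v1 against writer v2:
  status: Priority -> Priority, writer required; from status
  attrs: map<string, float64> -> map<string, float64>, writer optional; from attrs
  meta: Contact -> Contact, writer required; from meta
  primary: bool -> bool, writer optional; from primary
  score: no writer-side match
  balance: float64 -> float64, writer required; from factor
  height (writer side), unknown to reader
  meta.avatar: bytes -> bytes, writer required; from meta.avatar
  meta.retries: int32 -> int32, writer optional; from meta.retries
  meta.factor: float32 -> float32, writer required; from meta.factor
  meta.seq (writer side), unknown to reader
  => forward verdict for User: COMPATIBLE, no violations
decode walk for User under reader schema v2:
  status := "BOT"
  attrs := {"src": 0.25}
  meta.avatar := 0xC0DE
  meta.retries := 40 (absent -> default)
  meta.factor := -0.5
  meta.seq := 12 (absent -> default)
  primary := false (absent -> default)
  factor := 1.5 (from writer balance)
  height := 3.75 (absent -> default)
  writer score: unknown -> dropped
  => decoded: {"status": "BOT", "attrs": {"src": 0.25}, "meta": {"avatar": 0xC0DE, "retries": 40, "factor": -0.5, "seq": 12}, "primary": false, "factor": 1.5, "height": 3.75}
the rest of the User diff is inert for this question:
  enum Priority (field status in record User): symbol RED added -> inert for the asked User verdict: nothing fires


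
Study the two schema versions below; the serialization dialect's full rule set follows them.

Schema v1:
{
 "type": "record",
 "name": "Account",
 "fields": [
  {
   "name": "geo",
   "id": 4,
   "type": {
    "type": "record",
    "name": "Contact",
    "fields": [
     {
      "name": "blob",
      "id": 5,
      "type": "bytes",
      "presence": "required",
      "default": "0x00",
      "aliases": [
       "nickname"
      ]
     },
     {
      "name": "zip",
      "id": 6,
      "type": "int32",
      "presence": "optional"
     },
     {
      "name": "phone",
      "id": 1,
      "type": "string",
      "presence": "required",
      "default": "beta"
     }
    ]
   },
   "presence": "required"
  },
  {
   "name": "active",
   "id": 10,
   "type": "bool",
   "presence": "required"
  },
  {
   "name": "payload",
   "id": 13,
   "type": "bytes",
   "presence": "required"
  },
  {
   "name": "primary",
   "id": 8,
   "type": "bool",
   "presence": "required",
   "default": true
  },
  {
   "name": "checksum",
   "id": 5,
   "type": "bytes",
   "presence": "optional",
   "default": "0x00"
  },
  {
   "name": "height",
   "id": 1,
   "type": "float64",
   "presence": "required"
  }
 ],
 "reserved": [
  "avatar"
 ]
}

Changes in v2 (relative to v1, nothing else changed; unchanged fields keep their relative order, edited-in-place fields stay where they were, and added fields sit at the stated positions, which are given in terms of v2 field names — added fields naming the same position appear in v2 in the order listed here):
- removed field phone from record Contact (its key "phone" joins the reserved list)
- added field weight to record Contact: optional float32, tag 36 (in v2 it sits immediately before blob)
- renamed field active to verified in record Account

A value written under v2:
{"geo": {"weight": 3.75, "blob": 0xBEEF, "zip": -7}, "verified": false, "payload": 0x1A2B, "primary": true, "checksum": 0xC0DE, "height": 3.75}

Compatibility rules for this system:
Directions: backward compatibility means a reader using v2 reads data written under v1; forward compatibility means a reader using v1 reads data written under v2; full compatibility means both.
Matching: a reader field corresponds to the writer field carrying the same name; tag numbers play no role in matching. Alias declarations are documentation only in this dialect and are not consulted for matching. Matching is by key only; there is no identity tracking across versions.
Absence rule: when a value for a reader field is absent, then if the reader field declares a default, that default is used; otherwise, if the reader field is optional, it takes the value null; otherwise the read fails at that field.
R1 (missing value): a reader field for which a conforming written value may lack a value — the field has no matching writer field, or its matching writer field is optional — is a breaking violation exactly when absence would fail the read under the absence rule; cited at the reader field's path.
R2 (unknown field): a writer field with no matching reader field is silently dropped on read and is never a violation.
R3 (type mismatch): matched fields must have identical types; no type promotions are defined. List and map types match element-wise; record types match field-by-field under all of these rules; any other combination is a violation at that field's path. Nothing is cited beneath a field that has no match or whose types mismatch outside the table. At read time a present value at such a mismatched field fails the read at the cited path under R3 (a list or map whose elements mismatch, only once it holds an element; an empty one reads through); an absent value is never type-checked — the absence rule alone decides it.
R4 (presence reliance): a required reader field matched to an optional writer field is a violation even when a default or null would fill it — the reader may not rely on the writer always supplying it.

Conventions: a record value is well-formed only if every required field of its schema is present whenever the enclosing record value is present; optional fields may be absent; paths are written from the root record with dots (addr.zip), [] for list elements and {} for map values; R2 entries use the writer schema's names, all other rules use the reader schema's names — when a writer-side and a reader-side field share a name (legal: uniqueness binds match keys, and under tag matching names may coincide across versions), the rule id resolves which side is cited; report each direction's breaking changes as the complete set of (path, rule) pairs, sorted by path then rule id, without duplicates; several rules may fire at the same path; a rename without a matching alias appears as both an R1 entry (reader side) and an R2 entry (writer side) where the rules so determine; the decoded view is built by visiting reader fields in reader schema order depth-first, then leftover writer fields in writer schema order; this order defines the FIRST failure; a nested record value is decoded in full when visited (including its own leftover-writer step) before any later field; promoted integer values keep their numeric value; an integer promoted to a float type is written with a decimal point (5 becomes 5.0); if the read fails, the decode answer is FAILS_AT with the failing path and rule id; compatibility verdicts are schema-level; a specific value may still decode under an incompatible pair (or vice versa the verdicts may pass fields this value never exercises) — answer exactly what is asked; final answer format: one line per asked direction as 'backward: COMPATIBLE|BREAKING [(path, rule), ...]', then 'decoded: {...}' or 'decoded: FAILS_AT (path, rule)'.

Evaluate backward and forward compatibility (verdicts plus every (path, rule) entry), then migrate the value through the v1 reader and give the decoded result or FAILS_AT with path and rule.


backward: BREAKING [(verified, R1)]; forward: BREAKING [(active, R1)]; decoded: FAILS_AT (active, R1)

arrows below run writer -> reader for Account
backward for Account (reader v2, writer v1):
  Contact -> Contact, writer required: geo aligns to geo
  no writer field matches reader verified
  bytes -> bytes, writer required: payload aligns to payload
  bool -> bool, writer required: primary aligns to primary
  bytes -> bytes, writer optional: checksum aligns to checksum
  float64 -> float64, writer required: height aligns to height
  writer field active has no reader counterpart
  no writer field matches reader geo.weight
  bytes -> bytes, writer required: geo.blob aligns to geo.blob
  int32 -> int32, writer optional: geo.zip aligns to geo.zip
  writer field geo.phone has no reader counterpart
  violation R1 at verified
  => backward: BREAKING (1)
forward for Account (reader v1, writer v2):
  Contact -> Contact, writer required: geo aligns to geo
  no writer field matches reader active
  bytes -> bytes, writer required: payload aligns to payload
  bool -> bool, writer required: primary aligns to primary
  bytes -> bytes, writer optional: checksum aligns to checksum
  float64 -> float64, writer required: height aligns to height
  writer field verified has no reader counterpart
  bytes -> bytes, writer required: geo.blob aligns to geo.blob
  int32 -> int32, writer optional: geo.zip aligns to geo.zip
  no writer field matches reader geo.phone
  writer field geo.weight has no reader counterpart
  violation R1 at active
  => forward: BREAKING (1)
migrating the Account value to v1:
  geo.blob := 0xBEEF
  geo.zip := -7
  geo.phone := "beta" (absent -> default)
  writer geo.weight: unknown -> dropped
  read fails at active under R1 (no fill)
  => FAILS_AT (active, R1)


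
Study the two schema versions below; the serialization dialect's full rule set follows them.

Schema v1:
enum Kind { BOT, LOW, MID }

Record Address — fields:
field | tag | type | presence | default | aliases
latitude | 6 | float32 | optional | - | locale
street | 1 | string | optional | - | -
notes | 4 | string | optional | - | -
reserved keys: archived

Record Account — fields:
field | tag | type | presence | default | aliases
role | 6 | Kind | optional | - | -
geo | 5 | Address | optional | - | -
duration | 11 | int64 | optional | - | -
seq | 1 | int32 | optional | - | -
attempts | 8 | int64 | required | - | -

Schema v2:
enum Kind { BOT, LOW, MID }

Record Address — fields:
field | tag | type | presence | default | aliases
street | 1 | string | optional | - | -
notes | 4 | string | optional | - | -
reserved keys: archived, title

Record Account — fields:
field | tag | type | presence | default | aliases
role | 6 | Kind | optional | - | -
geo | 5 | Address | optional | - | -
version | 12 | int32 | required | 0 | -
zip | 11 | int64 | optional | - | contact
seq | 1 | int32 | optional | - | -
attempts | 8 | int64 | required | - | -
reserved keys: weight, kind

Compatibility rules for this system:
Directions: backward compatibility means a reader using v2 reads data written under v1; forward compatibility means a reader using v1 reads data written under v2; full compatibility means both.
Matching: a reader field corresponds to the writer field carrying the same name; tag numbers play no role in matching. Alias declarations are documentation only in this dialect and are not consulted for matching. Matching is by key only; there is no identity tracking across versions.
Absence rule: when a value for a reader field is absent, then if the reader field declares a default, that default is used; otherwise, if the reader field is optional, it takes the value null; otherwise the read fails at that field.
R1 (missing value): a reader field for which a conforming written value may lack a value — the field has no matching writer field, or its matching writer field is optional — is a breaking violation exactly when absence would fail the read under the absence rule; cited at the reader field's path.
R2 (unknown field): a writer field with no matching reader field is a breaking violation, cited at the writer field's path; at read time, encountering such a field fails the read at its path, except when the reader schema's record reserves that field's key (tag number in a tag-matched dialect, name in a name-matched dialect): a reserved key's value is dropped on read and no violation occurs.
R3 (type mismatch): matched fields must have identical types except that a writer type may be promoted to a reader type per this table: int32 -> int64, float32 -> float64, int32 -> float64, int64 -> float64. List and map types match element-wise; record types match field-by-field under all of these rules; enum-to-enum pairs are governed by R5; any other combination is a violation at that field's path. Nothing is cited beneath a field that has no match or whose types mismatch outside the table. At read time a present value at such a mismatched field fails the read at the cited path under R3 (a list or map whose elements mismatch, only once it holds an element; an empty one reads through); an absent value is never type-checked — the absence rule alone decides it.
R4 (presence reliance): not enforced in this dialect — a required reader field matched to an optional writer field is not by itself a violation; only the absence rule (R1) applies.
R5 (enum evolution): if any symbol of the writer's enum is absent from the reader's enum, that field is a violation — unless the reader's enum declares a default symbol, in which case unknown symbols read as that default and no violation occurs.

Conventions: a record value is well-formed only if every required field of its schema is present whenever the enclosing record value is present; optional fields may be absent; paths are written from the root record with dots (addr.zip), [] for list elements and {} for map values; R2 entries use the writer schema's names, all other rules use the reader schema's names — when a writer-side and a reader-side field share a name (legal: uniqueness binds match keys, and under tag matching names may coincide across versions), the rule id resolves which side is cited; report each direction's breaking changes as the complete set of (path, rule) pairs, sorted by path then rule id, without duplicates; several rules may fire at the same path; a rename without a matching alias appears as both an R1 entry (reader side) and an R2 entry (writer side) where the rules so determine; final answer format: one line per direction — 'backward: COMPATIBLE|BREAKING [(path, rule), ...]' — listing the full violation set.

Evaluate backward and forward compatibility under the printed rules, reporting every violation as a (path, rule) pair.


in Account below, arrows point writer -> reader
backward analysis of Account with v2 as reader and v1 as writer:
  writer optional, Kind -> Kind: reader role maps from writer role
  writer optional, Address -> Address: reader geo maps from writer geo
  version: no writer match
  zip: no writer match
  writer optional, int32 -> int32: reader seq maps from writer seq
  writer required, int64 -> int64: reader attempts maps from writer attempts
  writer field duration has no reader counterpart
  writer optional, string -> string: reader geo.street maps from writer geo.street
  writer optional, string -> string: reader geo.notes maps from writer geo.notes
  writer field geo.latitude has no reader counterpart
  rule R2 violated at duration
  rule R2 violated at geo.latitude
  => 2 violation(s): backward is BREAKING for Account
forward analysis of Account with v1 as reader and v2 as writer:
  writer optional, Kind -> Kind: reader role maps from writer role
  writer optional, Address -> Address: reader geo maps from writer geo
  duration: no writer match
  writer optional, int32 -> int32: reader seq maps from writer seq
  writer required, int64 -> int64: reader attempts maps from writer attempts
  writer field version has no reader counterpart
  writer field zip has no reader counterpart
  geo.latitude: no writer match
  writer optional, string -> string: reader geo.street maps from writer geo.street
  writer optional, string -> string: reader geo.notes maps from writer geo.notes
  rule R2 violated at version
  rule R2 violated at zip
  => 2 violation(s): forward is BREAKING for Account

backward: BREAKING [(duration, R2), (geo.latitude, R2)]; forward: BREAKING [(version, R2), (zip, R2)]
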